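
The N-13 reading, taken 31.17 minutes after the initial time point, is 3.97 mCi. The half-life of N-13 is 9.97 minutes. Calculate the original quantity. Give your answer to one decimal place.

34.7 mCi

Number of half-lives elapsed: n = 31.17/9.97 ≈ 3.1264.
A₀ = A × 2^n = 3.97 × 2^3.1264 = 3.97 × 8.7324 ≈ 34.668 mCi.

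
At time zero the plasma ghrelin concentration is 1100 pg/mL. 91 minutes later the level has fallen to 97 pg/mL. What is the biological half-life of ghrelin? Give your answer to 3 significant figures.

26.0 minutes

A/A₀ = 97/1100 ≈ 0.088182.
n = log₂(11.34) ≈ 3.5034 half-lives elapsed in 91 minutes.
t½ = 91/3.5034 ≈ 25.975 minutes.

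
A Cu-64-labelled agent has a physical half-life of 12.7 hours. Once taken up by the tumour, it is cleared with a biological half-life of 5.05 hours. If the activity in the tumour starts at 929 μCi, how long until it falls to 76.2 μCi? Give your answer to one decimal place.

13.0 hours

1/t_eff = 1/t_phys + 1/t_biol = 1/12.7 + 1/5.05 = 0.27676 per hour.
t_eff = 12.7 × 5.05 / (12.7 + 5.05) ≈ 3.6132 hours.
n = log₂(929/76.2) ≈ 3.6078; t = 3.6078 × 3.6132 ≈ 13.036 hours.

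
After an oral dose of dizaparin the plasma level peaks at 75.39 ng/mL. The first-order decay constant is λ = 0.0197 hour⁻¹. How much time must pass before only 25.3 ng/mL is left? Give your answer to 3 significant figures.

t½ = ln 2 / λ = 0.69315 / 0.0197 ≈ 35.185 hours.
Fraction remaining = 25.3/75.39 ≈ 0.33559.
n = log₂(75.39/25.3) = ln(2.9798)/ln 2 ≈ 1.5752 half-lives.
t = n × t½ = 1.5752 × 35.185 ≈ 55.425 hours.

55.4 hours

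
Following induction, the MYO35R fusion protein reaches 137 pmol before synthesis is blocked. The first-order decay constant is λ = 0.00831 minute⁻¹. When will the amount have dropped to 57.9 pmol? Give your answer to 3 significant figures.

t½ = ln 2 / λ = 0.69315 / 0.00831 ≈ 83.411 minutes.
Fraction remaining = 57.9/137 ≈ 0.42263.
n = log₂(137/57.9) = ln(2.3661)/ln 2 ≈ 1.2425 half-lives.
t = n × t½ = 1.2425 × 83.411 ≈ 103.64 minutes.

104 minutes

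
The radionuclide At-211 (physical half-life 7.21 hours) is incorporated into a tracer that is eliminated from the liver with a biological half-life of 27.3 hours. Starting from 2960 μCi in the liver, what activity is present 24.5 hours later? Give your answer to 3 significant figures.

151 μCi

1/t_eff = 1/t_phys + 1/t_biol = 1/7.21 + 1/27.3 = 0.17533 per hour.
t_eff = 7.21 × 27.3 / (7.21 + 27.3) ≈ 5.7037 hours.
Remaining = 2960 × (1/2)^(24.5/5.7037) = 2960 × (1/2)^4.2955 ≈ 150.74 μCi.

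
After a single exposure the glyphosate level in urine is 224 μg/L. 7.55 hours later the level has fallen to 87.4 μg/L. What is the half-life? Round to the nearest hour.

6 hours

A/A₀ = 87.4/224 ≈ 0.39018.
n = log₂(2.5629) ≈ 1.3578 half-lives elapsed in 7.55 hours.
t½ = 7.55/1.3578 ≈ 5.5605 hours.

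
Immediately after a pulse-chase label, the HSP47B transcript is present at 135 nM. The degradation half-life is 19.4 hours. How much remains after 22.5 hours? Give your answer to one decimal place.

Number of half-lives: n = 22.5/19.4 ≈ 1.1598.
Remaining = 135 × (1/2)^1.1598 = 135 × 0.44758 ≈ 60.423 nM.

60.4 nM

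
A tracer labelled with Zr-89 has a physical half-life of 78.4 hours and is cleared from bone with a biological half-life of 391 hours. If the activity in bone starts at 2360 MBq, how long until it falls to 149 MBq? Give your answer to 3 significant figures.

260 hours

1/t_eff = 1/t_phys + 1/t_biol = 1/78.4 + 1/391 = 0.015313 per hour.
t_eff = 78.4 × 391 / (78.4 + 391) ≈ 65.305 hours.
n = log₂(2360/149) ≈ 3.9854; t = 3.9854 × 65.305 ≈ 260.27 hours.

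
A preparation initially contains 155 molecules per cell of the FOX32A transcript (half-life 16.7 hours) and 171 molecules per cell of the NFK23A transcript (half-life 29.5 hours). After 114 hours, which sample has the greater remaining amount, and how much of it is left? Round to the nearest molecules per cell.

FOX32A transcript: 155 × (1/2)^6.8263 ≈ 1.3658 molecules per cell.
NFK23A transcript: 171 × (1/2)^3.8644 ≈ 11.741 molecules per cell.
NFK23A transcript has more remaining, at ≈ 11.741 molecules per cell.

NFK23A transcript, 12 molecules per cell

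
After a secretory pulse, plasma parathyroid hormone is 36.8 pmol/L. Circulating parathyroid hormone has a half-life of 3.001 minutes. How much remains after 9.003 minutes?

4.6 pmol/L

Elapsed time is 3 half-lives (9.003/3.001).
Each half-life halves the amount: 36.8 × (1/2)^3 = 36.8/8 = 4.6 pmol/L.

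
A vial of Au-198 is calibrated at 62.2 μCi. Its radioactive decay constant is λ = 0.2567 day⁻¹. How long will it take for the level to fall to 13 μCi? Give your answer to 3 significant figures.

t½ = ln 2 / λ = 0.69315 / 0.2567 ≈ 2.7002 days.
Fraction remaining = 13/62.2 ≈ 0.209.
n = log₂(62.2/13) = ln(4.7846)/ln 2 ≈ 2.2584 half-lives.
t = n × t½ = 2.2584 × 2.7002 ≈ 6.0982 days.

6.10 days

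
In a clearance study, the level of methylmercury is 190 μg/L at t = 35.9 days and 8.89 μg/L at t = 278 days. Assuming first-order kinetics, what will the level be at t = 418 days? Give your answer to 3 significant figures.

Over Δt = 278 − 35.9 = 242.1 days, the level fell by a factor of 190/8.89 ≈ 21.372.
n = log₂(21.372) ≈ 4.4177 half-lives, so t½ = 242.1/4.4177 ≈ 54.803 days.
From t = 278 to t = 418: 8.89 × (1/2)^((418−278)/54.803) ≈ 1.5132 μg/L.

1.51 μg/L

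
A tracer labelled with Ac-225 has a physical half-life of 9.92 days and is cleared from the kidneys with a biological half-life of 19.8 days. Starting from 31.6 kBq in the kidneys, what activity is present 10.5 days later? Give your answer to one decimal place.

10.5 kBq

1/t_eff = 1/t_phys + 1/t_biol = 1/9.92 + 1/19.8 = 0.15131 per day.
t_eff = 9.92 × 19.8 / (9.92 + 19.8) ≈ 6.6089 days.
Remaining = 31.6 × (1/2)^(10.5/6.6089) = 31.6 × (1/2)^1.5888 ≈ 10.506 kBq.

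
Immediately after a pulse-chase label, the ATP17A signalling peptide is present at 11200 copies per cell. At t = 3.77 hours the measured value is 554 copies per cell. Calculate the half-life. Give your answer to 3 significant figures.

0.869 hours

A/A₀ = 554/11200 ≈ 0.049464.
n = log₂(20.217) ≈ 4.3375 half-lives elapsed in 3.77 hours.
t½ = 3.77/4.3375 ≈ 0.86917 hours.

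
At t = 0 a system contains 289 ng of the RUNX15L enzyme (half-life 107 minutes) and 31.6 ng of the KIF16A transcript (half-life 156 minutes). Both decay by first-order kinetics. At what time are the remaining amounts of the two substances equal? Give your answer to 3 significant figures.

1090 minutes

Set 289·(1/2)^(t/107) = 31.6·(1/2)^(t/156).
Taking log₂: log₂(289/31.6) = t·(1/107 − 1/156).
log₂(9.1456) = 3.1931; 1/107 − 1/156 = 0.0029355.
t = 3.1931 / 0.0029355 ≈ 1087.7 minutes.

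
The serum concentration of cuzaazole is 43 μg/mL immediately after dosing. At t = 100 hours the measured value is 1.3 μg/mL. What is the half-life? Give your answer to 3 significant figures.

19.8 hours

A/A₀ = 1.3/43 ≈ 0.030233.
n = log₂(33.077) ≈ 5.0478 half-lives elapsed in 100 hours.
t½ = 100/5.0478 ≈ 19.811 hours.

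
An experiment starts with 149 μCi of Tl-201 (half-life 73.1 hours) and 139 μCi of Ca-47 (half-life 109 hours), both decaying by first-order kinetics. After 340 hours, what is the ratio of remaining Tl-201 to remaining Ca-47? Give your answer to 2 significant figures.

Tl-201: 149 × (1/2)^(340/73.1) = 149 × (1/2)^4.6512 ≈ 5.9299 μCi.
Ca-47: 139 × (1/2)^(340/109) = 139 × (1/2)^3.1193 ≈ 15.996 μCi.
Ratio ≈ 5.9299 / 15.996 ≈ 0.3707.

0.37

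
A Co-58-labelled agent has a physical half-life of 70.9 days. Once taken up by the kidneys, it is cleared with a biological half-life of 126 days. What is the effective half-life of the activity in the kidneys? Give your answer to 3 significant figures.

45.4 days

1/t_eff = 1/t_phys + 1/t_biol = 1/70.9 + 1/126 = 0.022041 per day.
t_eff = 70.9 × 126 / (70.9 + 126) ≈ 45.37 days.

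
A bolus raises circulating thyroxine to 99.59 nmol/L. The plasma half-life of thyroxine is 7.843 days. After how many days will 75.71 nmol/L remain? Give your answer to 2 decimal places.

Fraction remaining = 75.71/99.59 ≈ 0.76022.
n = log₂(99.59/75.71) = ln(1.3154)/ln 2 ≈ 0.39552 half-lives.
t = n × t½ = 0.39552 × 7.843 ≈ 3.102 days.

3.10 days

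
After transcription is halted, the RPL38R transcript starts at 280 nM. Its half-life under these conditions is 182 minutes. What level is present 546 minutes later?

Elapsed time is 3 half-lives (546/182).
Each half-life halves the amount: 280 × (1/2)^3 = 280/8 = 35 nM.

35 nM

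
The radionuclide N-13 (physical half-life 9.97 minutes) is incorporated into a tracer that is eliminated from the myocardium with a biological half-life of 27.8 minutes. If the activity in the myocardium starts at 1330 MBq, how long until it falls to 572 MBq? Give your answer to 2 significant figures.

1/t_eff = 1/t_phys + 1/t_biol = 1/9.97 + 1/27.8 = 0.13627 per minute.
t_eff = 9.97 × 27.8 / (9.97 + 27.8) ≈ 7.3383 minutes.
n = log₂(1330/572) ≈ 1.2173; t = 1.2173 × 7.3383 ≈ 8.9331 minutes.

8.9 minutes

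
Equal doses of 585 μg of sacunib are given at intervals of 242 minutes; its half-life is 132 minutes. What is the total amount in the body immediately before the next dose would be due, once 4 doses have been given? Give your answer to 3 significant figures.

227 μg

The 4 doses were given 968, 726, 484, 242 minutes ago.
Total = 585·(1/2)^(968/132) + 585·(1/2)^(726/132) + 585·(1/2)^(484/132) + 585·(1/2)^(242/132)
      = 3.6275 + 12.927 + 46.066 + 164.16 ≈ 226.78 μg.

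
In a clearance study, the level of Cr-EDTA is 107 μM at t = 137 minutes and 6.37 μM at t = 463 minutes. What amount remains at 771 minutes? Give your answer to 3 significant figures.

0.443 μM

Over Δt = 463 − 137 = 326 minutes, the level fell by a factor of 107/6.37 ≈ 16.797.
n = log₂(16.797) ≈ 4.0702 half-lives, so t½ = 326/4.0702 ≈ 80.095 minutes.
From t = 463 to t = 771: 6.37 × (1/2)^((771−463)/80.095) ≈ 0.44315 μM.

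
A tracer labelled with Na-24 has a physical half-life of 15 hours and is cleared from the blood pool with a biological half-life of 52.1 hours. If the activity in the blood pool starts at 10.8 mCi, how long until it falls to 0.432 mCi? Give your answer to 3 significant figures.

54.1 hours

1/t_eff = 1/t_phys + 1/t_biol = 1/15 + 1/52.1 = 0.085861 per hour.
t_eff = 15 × 52.1 / (15 + 52.1) ≈ 11.647 hours.
n = log₂(10.8/0.432) ≈ 4.6439; t = 4.6439 × 11.647 ≈ 54.086 hours.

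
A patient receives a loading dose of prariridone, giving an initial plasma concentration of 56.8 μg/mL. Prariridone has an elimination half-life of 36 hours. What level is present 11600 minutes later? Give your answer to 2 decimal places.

Convert the elapsed time: 11600 minutes = 193.333 hours.
Number of half-lives: n = 193.333/36 ≈ 5.3704.
Remaining = 56.8 × (1/2)^5.3704 = 56.8 × 0.024174 ≈ 1.3731 μg/mL.

1.37 μg/mL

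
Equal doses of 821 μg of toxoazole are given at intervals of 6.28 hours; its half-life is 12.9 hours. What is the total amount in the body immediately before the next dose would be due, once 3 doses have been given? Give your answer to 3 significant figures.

The 3 doses were given 18.84, 12.56, 6.28 hours ago.
Total = 821·(1/2)^(18.84/12.9) + 821·(1/2)^(12.56/12.9) + 821·(1/2)^(6.28/12.9)
      = 298.33 + 418.07 + 585.86 ≈ 1302.3 μg.

1300 μg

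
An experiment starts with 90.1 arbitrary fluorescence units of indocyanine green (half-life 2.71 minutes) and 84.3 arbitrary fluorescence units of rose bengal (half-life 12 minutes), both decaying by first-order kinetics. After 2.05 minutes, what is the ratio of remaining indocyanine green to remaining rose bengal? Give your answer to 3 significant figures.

indocyanine green: 90.1 × (1/2)^(2.05/2.71) = 90.1 × (1/2)^0.75646 ≈ 53.335 arbitrary fluorescence units.
rose bengal: 84.3 × (1/2)^(2.05/12) = 84.3 × (1/2)^0.17083 ≈ 74.886 arbitrary fluorescence units.
Ratio ≈ 53.335 / 74.886 ≈ 0.71221.

0.712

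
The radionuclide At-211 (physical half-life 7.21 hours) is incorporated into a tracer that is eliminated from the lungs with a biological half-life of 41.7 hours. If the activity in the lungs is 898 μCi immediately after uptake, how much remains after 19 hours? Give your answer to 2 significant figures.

110 μCi

1/t_eff = 1/t_phys + 1/t_biol = 1/7.21 + 1/41.7 = 0.16268 per hour.
t_eff = 7.21 × 41.7 / (7.21 + 41.7) ≈ 6.1471 hours.
Remaining = 898 × (1/2)^(19/6.1471) = 898 × (1/2)^3.0909 ≈ 105.4 μCi.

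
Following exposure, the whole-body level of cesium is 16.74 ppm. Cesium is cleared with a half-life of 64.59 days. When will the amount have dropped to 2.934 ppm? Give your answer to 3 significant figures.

Fraction remaining = 2.934/16.74 ≈ 0.17527.
n = log₂(16.74/2.934) = ln(5.7055)/ln 2 ≈ 2.5124 half-lives.
t = n × t½ = 2.5124 × 64.59 ≈ 162.27 days.

162 days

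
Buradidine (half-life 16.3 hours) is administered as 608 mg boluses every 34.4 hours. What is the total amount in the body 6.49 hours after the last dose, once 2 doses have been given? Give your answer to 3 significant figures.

568 mg

The 2 doses were given 40.89, 6.49 hours ago.
Total = 608·(1/2)^(40.89/16.3) + 608·(1/2)^(6.49/16.3)
      = 106.84 + 461.37 ≈ 568.21 mg.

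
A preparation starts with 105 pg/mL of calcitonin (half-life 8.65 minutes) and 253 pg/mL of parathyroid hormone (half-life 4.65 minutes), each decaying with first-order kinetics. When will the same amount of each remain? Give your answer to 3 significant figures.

12.8 minutes

Set 105·(1/2)^(t/8.65) = 253·(1/2)^(t/4.65).
Taking log₂: log₂(105/253) = t·(1/8.65 − 1/4.65).
log₂(0.41502) = -1.2687; 1/8.65 − 1/4.65 = -0.099447.
t = -1.2687 / -0.099447 ≈ 12.758 minutes.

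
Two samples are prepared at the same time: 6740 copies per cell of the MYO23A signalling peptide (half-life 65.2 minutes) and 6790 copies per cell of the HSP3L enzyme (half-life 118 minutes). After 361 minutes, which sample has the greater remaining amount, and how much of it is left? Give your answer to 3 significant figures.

MYO23A signalling peptide: 6740 × (1/2)^5.5368 ≈ 145.18 copies per cell.
HSP3L enzyme: 6790 × (1/2)^3.0593 ≈ 814.56 copies per cell.
HSP3L enzyme has more remaining, at ≈ 814.56 copies per cell.

HSP3L enzyme, 815 copies per cell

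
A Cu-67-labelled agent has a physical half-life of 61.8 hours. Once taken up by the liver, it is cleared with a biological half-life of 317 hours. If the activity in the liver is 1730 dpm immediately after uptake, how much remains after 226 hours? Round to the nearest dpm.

1/t_eff = 1/t_phys + 1/t_biol = 1/61.8 + 1/317 = 0.019336 per hour.
t_eff = 61.8 × 317 / (61.8 + 317) ≈ 51.718 hours.
Remaining = 1730 × (1/2)^(226/51.718) = 1730 × (1/2)^4.3699 ≈ 83.672 dpm.

84 dpm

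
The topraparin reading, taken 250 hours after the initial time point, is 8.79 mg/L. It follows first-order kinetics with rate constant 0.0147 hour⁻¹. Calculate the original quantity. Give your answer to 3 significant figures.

t½ = ln 2 / λ = 0.69315 / 0.0147 ≈ 47.153 hours.
Number of half-lives elapsed: n = 250/47.153 ≈ 5.3019.
A₀ = A × 2^n = 8.79 × 2^5.3019 = 8.79 × 39.449 ≈ 346.75 mg/L.

347 mg/L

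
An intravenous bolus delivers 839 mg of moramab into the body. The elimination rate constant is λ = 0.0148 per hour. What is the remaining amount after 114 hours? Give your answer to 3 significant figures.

155 mg

t½ = ln 2 / λ = 0.69315 / 0.0148 ≈ 46.834 hours.
Number of half-lives: n = 114/46.834 ≈ 2.4341.
Remaining = 839 × (1/2)^2.4341 = 839 × 0.18504 ≈ 155.25 mg.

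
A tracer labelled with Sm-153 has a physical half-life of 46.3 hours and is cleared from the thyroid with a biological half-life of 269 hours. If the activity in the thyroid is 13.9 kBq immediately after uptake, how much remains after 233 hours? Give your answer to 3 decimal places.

0.233 kBq

1/t_eff = 1/t_phys + 1/t_biol = 1/46.3 + 1/269 = 0.025316 per hour.
t_eff = 46.3 × 269 / (46.3 + 269) ≈ 39.501 hours.
Remaining = 13.9 × (1/2)^(233/39.501) = 13.9 × (1/2)^5.8986 ≈ 0.23301 kBq.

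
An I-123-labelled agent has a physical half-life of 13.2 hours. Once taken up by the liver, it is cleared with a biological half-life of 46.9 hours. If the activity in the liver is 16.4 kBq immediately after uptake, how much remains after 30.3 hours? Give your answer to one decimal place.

2.1 kBq

1/t_eff = 1/t_phys + 1/t_biol = 1/13.2 + 1/46.9 = 0.09708 per hour.
t_eff = 13.2 × 46.9 / (13.2 + 46.9) ≈ 10.301 hours.
Remaining = 16.4 × (1/2)^(30.3/10.301) = 16.4 × (1/2)^2.9415 ≈ 2.1348 kBq.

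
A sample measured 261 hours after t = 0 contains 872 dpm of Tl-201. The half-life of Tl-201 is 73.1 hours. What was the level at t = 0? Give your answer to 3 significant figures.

Number of half-lives elapsed: n = 261/73.1 ≈ 3.5705.
A₀ = A × 2^n = 872 × 2^3.5705 = 872 × 11.88 ≈ 10359 dpm.

10400 dpm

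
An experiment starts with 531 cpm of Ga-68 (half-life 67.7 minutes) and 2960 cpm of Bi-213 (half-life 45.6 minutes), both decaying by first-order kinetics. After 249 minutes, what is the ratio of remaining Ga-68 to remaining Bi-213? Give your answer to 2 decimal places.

Ga-68: 531 × (1/2)^(249/67.7) = 531 × (1/2)^3.678 ≈ 41.487 cpm.
Bi-213: 2960 × (1/2)^(249/45.6) = 2960 × (1/2)^5.4605 ≈ 67.222 cpm.
Ratio ≈ 41.487 / 67.222 ≈ 0.61716.

0.62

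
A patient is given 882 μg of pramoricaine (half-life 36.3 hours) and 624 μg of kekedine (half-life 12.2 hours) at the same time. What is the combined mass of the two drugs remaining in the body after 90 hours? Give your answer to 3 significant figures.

162 μg

pramoricaine: 882 × (1/2)^(90/36.3) = 882 × (1/2)^2.4793 ≈ 158.17 μg.
kekedine: 624 × (1/2)^(90/12.2) = 624 × (1/2)^7.377 ≈ 3.7538 μg.
Total = 158.17 + 3.7538 ≈ 161.92 μg.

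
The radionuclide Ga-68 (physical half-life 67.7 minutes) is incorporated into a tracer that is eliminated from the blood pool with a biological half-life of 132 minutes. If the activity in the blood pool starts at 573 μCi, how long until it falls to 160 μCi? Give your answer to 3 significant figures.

1/t_eff = 1/t_phys + 1/t_biol = 1/67.7 + 1/132 = 0.022347 per minute.
t_eff = 67.7 × 132 / (67.7 + 132) ≈ 44.749 minutes.
n = log₂(573/160) ≈ 1.8405; t = 1.8405 × 44.749 ≈ 82.359 minutes.

82.4 minutes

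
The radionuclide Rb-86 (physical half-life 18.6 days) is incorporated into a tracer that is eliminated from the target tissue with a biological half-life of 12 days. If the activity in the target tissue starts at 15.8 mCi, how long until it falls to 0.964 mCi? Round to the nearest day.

1/t_eff = 1/t_phys + 1/t_biol = 1/18.6 + 1/12 = 0.1371 per day.
t_eff = 18.6 × 12 / (18.6 + 12) ≈ 7.2941 days.
n = log₂(15.8/0.964) ≈ 4.0347; t = 4.0347 × 7.2941 ≈ 29.43 days.

29 days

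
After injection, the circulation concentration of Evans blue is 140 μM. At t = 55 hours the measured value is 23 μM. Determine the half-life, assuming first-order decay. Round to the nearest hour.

A/A₀ = 23/140 ≈ 0.16429.
n = log₂(6.087) ≈ 2.6057 half-lives elapsed in 55 hours.
t½ = 55/2.6057 ≈ 21.107 hours.

21 hours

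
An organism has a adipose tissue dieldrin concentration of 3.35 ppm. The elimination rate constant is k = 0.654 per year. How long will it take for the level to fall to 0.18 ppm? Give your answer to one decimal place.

t½ = ln 2 / k = 0.69315 / 0.654 ≈ 1.0599 years.
Fraction remaining = 0.18/3.35 ≈ 0.053731.
n = log₂(3.35/0.18) = ln(18.611)/ln 2 ≈ 4.2181 half-lives.
t = n × t½ = 4.2181 × 1.0599 ≈ 4.4706 years.

4.5 years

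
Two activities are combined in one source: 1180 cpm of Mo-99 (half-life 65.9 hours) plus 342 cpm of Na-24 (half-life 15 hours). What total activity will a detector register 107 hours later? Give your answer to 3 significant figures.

385 cpm

Mo-99: 1180 × (1/2)^(107/65.9) = 1180 × (1/2)^1.6237 ≈ 382.92 cpm.
Na-24: 342 × (1/2)^(107/15) = 342 × (1/2)^7.1333 ≈ 2.436 cpm.
Total = 382.92 + 2.436 ≈ 385.36 cpm.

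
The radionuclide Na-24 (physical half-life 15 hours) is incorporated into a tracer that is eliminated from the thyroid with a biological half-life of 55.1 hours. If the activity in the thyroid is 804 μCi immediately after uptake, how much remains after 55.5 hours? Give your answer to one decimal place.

1/t_eff = 1/t_phys + 1/t_biol = 1/15 + 1/55.1 = 0.084815 per hour.
t_eff = 15 × 55.1 / (15 + 55.1) ≈ 11.79 hours.
Remaining = 804 × (1/2)^(55.5/11.79) = 804 × (1/2)^4.7073 ≈ 30.777 μCi.

30.8 μCi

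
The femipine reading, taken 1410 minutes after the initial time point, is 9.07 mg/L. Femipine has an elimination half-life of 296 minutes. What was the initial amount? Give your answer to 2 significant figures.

Number of half-lives elapsed: n = 1410/296 ≈ 4.7635.
A₀ = A × 2^n = 9.07 × 2^4.7635 = 9.07 × 27.162 ≈ 246.36 mg/L.

250 mg/L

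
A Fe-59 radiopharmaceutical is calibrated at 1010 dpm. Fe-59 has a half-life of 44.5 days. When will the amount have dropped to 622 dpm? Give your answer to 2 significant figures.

Fraction remaining = 622/1010 ≈ 0.61584.
n = log₂(1010/622) = ln(1.6238)/ln 2 ≈ 0.69937 half-lives.
t = n × t½ = 0.69937 × 44.5 ≈ 31.122 days.

31 days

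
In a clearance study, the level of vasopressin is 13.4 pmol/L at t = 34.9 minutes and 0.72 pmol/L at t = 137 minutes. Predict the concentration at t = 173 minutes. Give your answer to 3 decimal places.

0.257 pmol/L

Over Δt = 137 − 34.9 = 102.1 minutes, the level fell by a factor of 13.4/0.72 ≈ 18.611.
n = log₂(18.611) ≈ 4.2181 half-lives, so t½ = 102.1/4.2181 ≈ 24.205 minutes.
From t = 137 to t = 173: 0.72 × (1/2)^((173−137)/24.205) ≈ 0.25681 pmol/L.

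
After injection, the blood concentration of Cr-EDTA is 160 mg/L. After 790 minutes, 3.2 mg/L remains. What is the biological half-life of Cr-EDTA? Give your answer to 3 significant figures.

A/A₀ = 3.2/160 ≈ 0.02.
n = log₂(50) ≈ 5.6439 half-lives elapsed in 790 minutes.
t½ = 790/5.6439 ≈ 139.98 minutes.

140 minutes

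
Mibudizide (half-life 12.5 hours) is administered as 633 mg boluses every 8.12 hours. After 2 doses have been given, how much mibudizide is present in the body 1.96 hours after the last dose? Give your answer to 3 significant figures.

The 2 doses were given 10.08, 1.96 hours ago.
Total = 633·(1/2)^(10.08/12.5) + 633·(1/2)^(1.96/12.5)
      = 361.95 + 567.81 ≈ 929.76 mg.

930 mg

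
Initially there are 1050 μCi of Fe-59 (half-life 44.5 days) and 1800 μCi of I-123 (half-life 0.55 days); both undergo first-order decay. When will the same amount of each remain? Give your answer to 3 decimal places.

0.433 days

Set 1050·(1/2)^(t/44.5) = 1800·(1/2)^(t/0.55).
Taking log₂: log₂(1050/1800) = t·(1/44.5 − 1/0.55).
log₂(0.58333) = -0.77761; 1/44.5 − 1/0.55 = -1.7957.
t = -0.77761 / -1.7957 ≈ 0.43304 days.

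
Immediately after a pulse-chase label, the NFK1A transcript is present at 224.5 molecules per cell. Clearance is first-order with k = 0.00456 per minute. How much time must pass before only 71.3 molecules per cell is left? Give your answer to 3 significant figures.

252 minutes

t½ = ln 2 / k = 0.69315 / 0.00456 ≈ 152.01 minutes.
Fraction remaining = 71.3/224.5 ≈ 0.31759.
n = log₂(224.5/71.3) = ln(3.1487)/ln 2 ≈ 1.6547 half-lives.
t = n × t½ = 1.6547 × 152.01 ≈ 251.53 minutes.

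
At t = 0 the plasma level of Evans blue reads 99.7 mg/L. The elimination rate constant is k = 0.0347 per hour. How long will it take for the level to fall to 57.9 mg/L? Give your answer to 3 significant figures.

t½ = ln 2 / k = 0.69315 / 0.0347 ≈ 19.975 hours.
Fraction remaining = 57.9/99.7 ≈ 0.58074.
n = log₂(99.7/57.9) = ln(1.7219)/ln 2 ≈ 0.78403 half-lives.
t = n × t½ = 0.78403 × 19.975 ≈ 15.661 hours.

15.7 hours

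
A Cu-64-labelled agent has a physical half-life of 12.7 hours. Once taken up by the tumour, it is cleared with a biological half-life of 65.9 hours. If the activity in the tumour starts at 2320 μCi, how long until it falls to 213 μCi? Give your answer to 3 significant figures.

1/t_eff = 1/t_phys + 1/t_biol = 1/12.7 + 1/65.9 = 0.093915 per hour.
t_eff = 12.7 × 65.9 / (12.7 + 65.9) ≈ 10.648 hours.
n = log₂(2320/213) ≈ 3.4452; t = 3.4452 × 10.648 ≈ 36.684 hours.

36.7 hours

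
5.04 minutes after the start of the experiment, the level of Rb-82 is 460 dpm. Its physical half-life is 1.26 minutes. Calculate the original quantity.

Number of half-lives elapsed: n = 5.04/1.26 ≈ 4.
A₀ = A × 2^n = 460 × 2^4 = 460 × 16 ≈ 7360 dpm.

7360 dpm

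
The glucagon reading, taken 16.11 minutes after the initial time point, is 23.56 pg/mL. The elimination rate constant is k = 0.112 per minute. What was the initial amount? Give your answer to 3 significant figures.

143 pg/mL

t½ = ln 2 / k = 0.69315 / 0.112 ≈ 6.1888 minutes.
Number of half-lives elapsed: n = 16.11/6.1888 ≈ 2.6031.
A₀ = A × 2^n = 23.56 × 2^2.6031 = 23.56 × 6.0758 ≈ 143.15 pg/mL.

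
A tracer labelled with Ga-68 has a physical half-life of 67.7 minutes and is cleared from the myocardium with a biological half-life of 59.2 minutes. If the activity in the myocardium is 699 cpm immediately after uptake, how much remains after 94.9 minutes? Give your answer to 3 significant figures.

87.1 cpm

1/t_eff = 1/t_phys + 1/t_biol = 1/67.7 + 1/59.2 = 0.031663 per minute.
t_eff = 67.7 × 59.2 / (67.7 + 59.2) ≈ 31.583 minutes.
Remaining = 699 × (1/2)^(94.9/31.583) = 699 × (1/2)^3.0048 ≈ 87.084 cpm.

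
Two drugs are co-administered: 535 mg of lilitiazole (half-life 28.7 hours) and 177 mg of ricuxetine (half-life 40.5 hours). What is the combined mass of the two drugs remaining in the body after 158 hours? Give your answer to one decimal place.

23.6 mg

lilitiazole: 535 × (1/2)^(158/28.7) = 535 × (1/2)^5.5052 ≈ 11.779 mg.
ricuxetine: 177 × (1/2)^(158/40.5) = 177 × (1/2)^3.9012 ≈ 11.846 mg.
Total = 11.779 + 11.846 ≈ 23.626 mg.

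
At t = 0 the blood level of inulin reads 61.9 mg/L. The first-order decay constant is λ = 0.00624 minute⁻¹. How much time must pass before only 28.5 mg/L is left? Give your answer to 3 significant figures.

124 minutes

t½ = ln 2 / λ = 0.69315 / 0.00624 ≈ 111.08 minutes.
Fraction remaining = 28.5/61.9 ≈ 0.46042.
n = log₂(61.9/28.5) = ln(2.1719)/ln 2 ≈ 1.119 half-lives.
t = n × t½ = 1.119 × 111.08 ≈ 124.3 minutes.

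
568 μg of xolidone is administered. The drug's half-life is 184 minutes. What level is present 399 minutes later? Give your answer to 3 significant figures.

126 μg

Number of half-lives: n = 399/184 ≈ 2.1685.
Remaining = 568 × (1/2)^2.1685 = 568 × 0.22245 ≈ 126.35 μg.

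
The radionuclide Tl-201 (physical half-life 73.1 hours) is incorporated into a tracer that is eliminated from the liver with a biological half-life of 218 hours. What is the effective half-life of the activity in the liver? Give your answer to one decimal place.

1/t_eff = 1/t_phys + 1/t_biol = 1/73.1 + 1/218 = 0.018267 per hour.
t_eff = 73.1 × 218 / (73.1 + 218) ≈ 54.743 hours.

54.7 hours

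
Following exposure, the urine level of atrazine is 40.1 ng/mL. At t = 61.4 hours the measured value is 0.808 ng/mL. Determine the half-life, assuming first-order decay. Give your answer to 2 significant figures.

A/A₀ = 0.808/40.1 ≈ 0.02015.
n = log₂(49.629) ≈ 5.6331 half-lives elapsed in 61.4 hours.
t½ = 61.4/5.6331 ≈ 10.9 hours.

11 hours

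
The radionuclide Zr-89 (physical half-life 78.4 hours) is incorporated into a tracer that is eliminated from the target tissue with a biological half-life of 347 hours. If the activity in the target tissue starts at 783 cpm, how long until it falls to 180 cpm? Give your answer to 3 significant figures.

136 hours

1/t_eff = 1/t_phys + 1/t_biol = 1/78.4 + 1/347 = 0.015637 per hour.
t_eff = 78.4 × 347 / (78.4 + 347) ≈ 63.951 hours.
n = log₂(783/180) ≈ 2.121; t = 2.121 × 63.951 ≈ 135.64 hours.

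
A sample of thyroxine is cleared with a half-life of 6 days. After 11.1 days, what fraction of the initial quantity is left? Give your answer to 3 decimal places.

0.277

n = 11.1/6 ≈ 1.85 half-lives.
Fraction remaining = (1/2)^1.85 ≈ 0.27739.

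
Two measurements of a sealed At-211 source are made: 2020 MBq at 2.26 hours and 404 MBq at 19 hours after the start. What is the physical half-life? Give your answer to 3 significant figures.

7.21 hours

Over Δt = 19 − 2.26 = 16.74 hours, the level fell by a factor of 2020/404 ≈ 5.
n = log₂(5) ≈ 2.3219 half-lives, so t½ = 16.74/2.3219 ≈ 7.2095 hours.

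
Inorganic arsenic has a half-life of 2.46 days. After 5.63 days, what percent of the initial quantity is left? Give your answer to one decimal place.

n = 5.63/2.46 ≈ 2.2886 half-lives.
Fraction remaining = (1/2)^2.2886 ≈ 0.20467, i.e. 20.467%.

20.5%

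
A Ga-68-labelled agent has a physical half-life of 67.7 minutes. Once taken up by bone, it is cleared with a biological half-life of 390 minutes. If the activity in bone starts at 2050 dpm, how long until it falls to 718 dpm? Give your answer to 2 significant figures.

1/t_eff = 1/t_phys + 1/t_biol = 1/67.7 + 1/390 = 0.017335 per minute.
t_eff = 67.7 × 390 / (67.7 + 390) ≈ 57.686 minutes.
n = log₂(2050/718) ≈ 1.5136; t = 1.5136 × 57.686 ≈ 87.312 minutes.

87 minutes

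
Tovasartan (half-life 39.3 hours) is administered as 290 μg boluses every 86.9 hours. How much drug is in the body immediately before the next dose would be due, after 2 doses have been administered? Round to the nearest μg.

76 μg

The 2 doses were given 173.8, 86.9 hours ago.
Total = 290·(1/2)^(173.8/39.3) + 290·(1/2)^(86.9/39.3)
      = 13.525 + 62.627 ≈ 76.152 μg.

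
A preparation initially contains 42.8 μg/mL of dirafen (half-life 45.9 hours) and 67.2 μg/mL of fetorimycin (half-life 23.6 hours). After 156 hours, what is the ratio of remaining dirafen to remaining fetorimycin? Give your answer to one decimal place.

5.9

dirafen: 42.8 × (1/2)^(156/45.9) = 42.8 × (1/2)^3.3987 ≈ 4.0582 μg/mL.
fetorimycin: 67.2 × (1/2)^(156/23.6) = 67.2 × (1/2)^6.6102 ≈ 0.68788 μg/mL.
Ratio ≈ 4.0582 / 0.68788 ≈ 5.8996.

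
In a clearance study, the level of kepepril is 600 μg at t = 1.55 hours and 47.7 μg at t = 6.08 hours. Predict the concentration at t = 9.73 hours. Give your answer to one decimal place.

6.2 μg

Over Δt = 6.08 − 1.55 = 4.53 hours, the level fell by a factor of 600/47.7 ≈ 12.579.
n = log₂(12.579) ≈ 3.6529 half-lives, so t½ = 4.53/3.6529 ≈ 1.2401 hours.
From t = 6.08 to t = 9.73: 47.7 × (1/2)^((9.73−6.08)/1.2401) ≈ 6.2016 μg.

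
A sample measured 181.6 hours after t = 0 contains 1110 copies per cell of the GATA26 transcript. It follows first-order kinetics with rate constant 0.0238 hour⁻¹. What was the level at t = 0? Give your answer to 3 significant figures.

t½ = ln 2 / k = 0.69315 / 0.0238 ≈ 29.124 hours.
Number of half-lives elapsed: n = 181.6/29.124 ≈ 6.2354.
A₀ = A × 2^n = 1110 × 2^6.2354 = 1110 × 75.345 ≈ 83633 copies per cell.

83600 copies per cell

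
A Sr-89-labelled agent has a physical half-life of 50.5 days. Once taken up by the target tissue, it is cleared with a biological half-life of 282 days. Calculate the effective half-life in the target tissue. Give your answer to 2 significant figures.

1/t_eff = 1/t_phys + 1/t_biol = 1/50.5 + 1/282 = 0.023348 per day.
t_eff = 50.5 × 282 / (50.5 + 282) ≈ 42.83 days.

43 days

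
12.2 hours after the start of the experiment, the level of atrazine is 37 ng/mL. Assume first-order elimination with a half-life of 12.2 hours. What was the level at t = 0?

Number of half-lives elapsed: n = 12.2/12.2 ≈ 1.
A₀ = A × 2^n = 37 × 2^1 = 37 × 2 ≈ 74 ng/mL.

74 ng/mL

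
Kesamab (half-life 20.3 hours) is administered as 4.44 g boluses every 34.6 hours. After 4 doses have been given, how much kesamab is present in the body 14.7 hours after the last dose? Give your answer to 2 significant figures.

3.8 g

The 4 doses were given 118.5, 83.9, 49.3, 14.7 hours ago.
Total = 4.44·(1/2)^(118.5/20.3) + 4.44·(1/2)^(83.9/20.3) + 4.44·(1/2)^(49.3/20.3) + 4.44·(1/2)^(14.7/20.3)
      = 0.07765 + 0.25306 + 0.82473 + 2.6878 ≈ 3.8432 g.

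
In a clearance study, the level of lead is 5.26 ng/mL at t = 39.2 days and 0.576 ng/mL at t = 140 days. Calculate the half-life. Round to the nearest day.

32 days

Over Δt = 140 − 39.2 = 100.8 days, the level fell by a factor of 5.26/0.576 ≈ 9.1319.
n = log₂(9.1319) ≈ 3.1909 half-lives, so t½ = 100.8/3.1909 ≈ 31.59 days.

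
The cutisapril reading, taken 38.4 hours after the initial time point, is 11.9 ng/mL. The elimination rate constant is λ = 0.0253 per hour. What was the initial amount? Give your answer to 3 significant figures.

t½ = ln 2 / λ = 0.69315 / 0.0253 ≈ 27.397 hours.
Number of half-lives elapsed: n = 38.4/27.397 ≈ 1.4016.
A₀ = A × 2^n = 11.9 × 2^1.4016 = 11.9 × 2.642 ≈ 31.439 ng/mL.

31.4 ng/mL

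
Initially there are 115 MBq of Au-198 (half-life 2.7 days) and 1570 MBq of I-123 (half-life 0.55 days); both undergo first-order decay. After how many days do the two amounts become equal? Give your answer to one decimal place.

2.6 days

Set 115·(1/2)^(t/2.7) = 1570·(1/2)^(t/0.55).
Taking log₂: log₂(115/1570) = t·(1/2.7 − 1/0.55).
log₂(0.073248) = -3.7711; 1/2.7 − 1/0.55 = -1.4478.
t = -3.7711 / -1.4478 ≈ 2.6047 days.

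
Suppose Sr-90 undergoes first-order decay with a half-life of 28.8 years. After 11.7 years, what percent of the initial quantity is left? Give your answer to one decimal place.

75.5%

n = 11.7/28.8 ≈ 0.40625 half-lives.
Fraction remaining = (1/2)^0.40625 ≈ 0.75458, i.e. 75.458%.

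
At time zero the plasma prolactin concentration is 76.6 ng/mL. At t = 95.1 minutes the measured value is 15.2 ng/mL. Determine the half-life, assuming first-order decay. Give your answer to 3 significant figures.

40.8 minutes

A/A₀ = 15.2/76.6 ≈ 0.19843.
n = log₂(5.0395) ≈ 2.3333 half-lives elapsed in 95.1 minutes.
t½ = 95.1/2.3333 ≈ 40.758 minutes.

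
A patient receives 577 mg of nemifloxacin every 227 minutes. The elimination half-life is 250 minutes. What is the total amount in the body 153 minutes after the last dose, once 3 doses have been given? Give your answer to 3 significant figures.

The 3 doses were given 607, 380, 153 minutes ago.
Total = 577·(1/2)^(607/250) + 577·(1/2)^(380/250) + 577·(1/2)^(153/250)
      = 107.22 + 201.19 + 377.52 ≈ 685.94 mg.

686 mg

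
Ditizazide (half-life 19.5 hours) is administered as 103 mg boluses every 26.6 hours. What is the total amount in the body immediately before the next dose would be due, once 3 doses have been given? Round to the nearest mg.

62 mg

The 3 doses were given 79.8, 53.2, 26.6 hours ago.
Total = 103·(1/2)^(79.8/19.5) + 103·(1/2)^(53.2/19.5) + 103·(1/2)^(26.6/19.5)
      = 6.0385 + 15.544 + 40.013 ≈ 61.596 mg.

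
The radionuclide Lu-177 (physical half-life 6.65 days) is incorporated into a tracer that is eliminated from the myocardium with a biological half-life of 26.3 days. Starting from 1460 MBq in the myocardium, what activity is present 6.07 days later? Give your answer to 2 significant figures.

660 MBq

1/t_eff = 1/t_phys + 1/t_biol = 1/6.65 + 1/26.3 = 0.1884 per day.
t_eff = 6.65 × 26.3 / (6.65 + 26.3) ≈ 5.3079 days.
Remaining = 1460 × (1/2)^(6.07/5.3079) = 1460 × (1/2)^1.1436 ≈ 660.85 MBq.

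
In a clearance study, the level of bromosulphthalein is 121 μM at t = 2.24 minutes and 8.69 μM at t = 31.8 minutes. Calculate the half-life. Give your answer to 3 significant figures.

7.78 minutes

Over Δt = 31.8 − 2.24 = 29.56 minutes, the level fell by a factor of 121/8.69 ≈ 13.924.
n = log₂(13.924) ≈ 3.7995 half-lives, so t½ = 29.56/3.7995 ≈ 7.78 minutes.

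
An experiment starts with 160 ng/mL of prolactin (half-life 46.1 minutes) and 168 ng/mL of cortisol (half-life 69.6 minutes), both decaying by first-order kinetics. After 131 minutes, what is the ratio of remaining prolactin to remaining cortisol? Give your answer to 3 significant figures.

0.490

prolactin: 160 × (1/2)^(131/46.1) = 160 × (1/2)^2.8416 ≈ 22.32 ng/mL.
cortisol: 168 × (1/2)^(131/69.6) = 168 × (1/2)^1.8822 ≈ 45.574 ng/mL.
Ratio ≈ 22.32 / 45.574 ≈ 0.48976.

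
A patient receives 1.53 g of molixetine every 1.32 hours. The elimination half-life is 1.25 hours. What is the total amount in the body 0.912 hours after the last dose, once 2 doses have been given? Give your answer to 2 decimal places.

The 2 doses were given 2.232, 0.912 hours ago.
Total = 1.53·(1/2)^(2.232/1.25) + 1.53·(1/2)^(0.912/1.25)
      = 0.44378 + 0.9227 ≈ 1.3665 g.

1.37 g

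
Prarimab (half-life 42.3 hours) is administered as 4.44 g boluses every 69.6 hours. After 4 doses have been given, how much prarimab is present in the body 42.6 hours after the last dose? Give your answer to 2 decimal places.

The 4 doses were given 251.4, 181.8, 112.2, 42.6 hours ago.
Total = 4.44·(1/2)^(251.4/42.3) + 4.44·(1/2)^(181.8/42.3) + 4.44·(1/2)^(112.2/42.3) + 4.44·(1/2)^(42.6/42.3)
      = 0.072158 + 0.22573 + 0.70617 + 2.2091 ≈ 3.2132 g.

3.21 g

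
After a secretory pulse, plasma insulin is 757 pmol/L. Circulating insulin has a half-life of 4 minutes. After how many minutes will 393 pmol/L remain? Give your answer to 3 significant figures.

Fraction remaining = 393/757 ≈ 0.51915.
n = log₂(757/393) = ln(1.9262)/ln 2 ≈ 0.94576 half-lives.
t = n × t½ = 0.94576 × 4 ≈ 3.7831 minutes.

3.78 minutes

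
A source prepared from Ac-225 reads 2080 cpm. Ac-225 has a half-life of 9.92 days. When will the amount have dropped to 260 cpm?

29.76 days

260/2080 = 1/8, so 3 half-lives have elapsed.
t = 3 × 9.92 = 29.76 days.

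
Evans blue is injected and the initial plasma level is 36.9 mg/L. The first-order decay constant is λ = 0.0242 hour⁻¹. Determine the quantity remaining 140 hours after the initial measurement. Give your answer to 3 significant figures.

1.25 mg/L

t½ = ln 2 / λ = 0.69315 / 0.0242 ≈ 28.642 hours.
Number of half-lives: n = 140/28.642 ≈ 4.8879.
Remaining = 36.9 × (1/2)^4.8879 = 36.9 × 0.033776 ≈ 1.2463 mg/L.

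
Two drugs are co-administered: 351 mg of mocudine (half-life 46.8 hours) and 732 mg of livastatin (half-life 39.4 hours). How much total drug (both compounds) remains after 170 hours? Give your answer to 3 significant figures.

65.1 mg

mocudine: 351 × (1/2)^(170/46.8) = 351 × (1/2)^3.6325 ≈ 28.302 mg.
livastatin: 732 × (1/2)^(170/39.4) = 732 × (1/2)^4.3147 ≈ 36.783 mg.
Total = 28.302 + 36.783 ≈ 65.086 mg.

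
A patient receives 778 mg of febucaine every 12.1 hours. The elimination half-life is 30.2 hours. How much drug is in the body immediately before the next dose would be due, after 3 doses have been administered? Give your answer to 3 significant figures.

1370 mg

The 3 doses were given 36.3, 24.2, 12.1 hours ago.
Total = 778·(1/2)^(36.3/30.2) + 778·(1/2)^(24.2/30.2) + 778·(1/2)^(12.1/30.2)
      = 338.18 + 446.43 + 589.34 ≈ 1374 mg.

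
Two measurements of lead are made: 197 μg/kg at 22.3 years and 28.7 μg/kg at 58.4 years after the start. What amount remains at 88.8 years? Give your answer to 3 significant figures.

5.67 μg/kg

Over Δt = 58.4 − 22.3 = 36.1 years, the level fell by a factor of 197/28.7 ≈ 6.8641.
n = log₂(6.8641) ≈ 2.7791 half-lives, so t½ = 36.1/2.7791 ≈ 12.99 years.
From t = 58.4 to t = 88.8: 28.7 × (1/2)^((88.8−58.4)/12.99) ≈ 5.6675 μg/kg.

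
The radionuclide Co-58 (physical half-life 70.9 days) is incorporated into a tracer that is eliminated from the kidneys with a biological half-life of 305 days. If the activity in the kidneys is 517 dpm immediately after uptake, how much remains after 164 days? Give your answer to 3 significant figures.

1/t_eff = 1/t_phys + 1/t_biol = 1/70.9 + 1/305 = 0.017383 per day.
t_eff = 70.9 × 305 / (70.9 + 305) ≈ 57.527 days.
Remaining = 517 × (1/2)^(164/57.527) = 517 × (1/2)^2.8508 ≈ 71.665 dpm.

71.7 dpm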